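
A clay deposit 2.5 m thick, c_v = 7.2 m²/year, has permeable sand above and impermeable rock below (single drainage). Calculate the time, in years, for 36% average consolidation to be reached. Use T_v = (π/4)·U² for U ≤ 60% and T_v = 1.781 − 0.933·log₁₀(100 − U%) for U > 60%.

Drainage path length: H_d = H = 2.5 m (single drainage).
U ≤ 60%: T_v = (π/4)·U² = (π/4)×0.36² = 0.10179.
t = T_v·H_d²/c_v = 0.10179×2.5²/7.2 = 0.08836 years.

t ≈ 0.0884 years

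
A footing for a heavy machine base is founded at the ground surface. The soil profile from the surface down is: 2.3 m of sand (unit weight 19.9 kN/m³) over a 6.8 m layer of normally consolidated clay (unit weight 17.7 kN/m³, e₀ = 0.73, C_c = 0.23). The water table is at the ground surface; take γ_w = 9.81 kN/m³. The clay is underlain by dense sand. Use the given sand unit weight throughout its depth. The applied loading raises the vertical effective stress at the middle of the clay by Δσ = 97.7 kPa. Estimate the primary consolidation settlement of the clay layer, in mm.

Mid-depth of clay below the ground surface: z = 2.3 + 6.8/2 = 5.7 m.
Total vertical stress at mid-clay: σ_v = 19.9×2.3 + 17.7×3.4 = 105.95 kPa.
Pore pressure: u = 9.81×(5.7 − 0) = 55.917 kPa.
Initial effective stress: σ'_0 = σ_v − u = 105.95 − 55.917 = 50.033 kPa.
Final effective stress: σ'_f = σ'_0 + Δσ = 50.033 + 97.7 = 147.73 kPa.
Normally consolidated clay, so the full stress increment lies on the virgin compression line:
S_c = C_c·H/(1+e₀)·log₁₀(σ'_f/σ'_0) = 0.23×6.8/(1+0.73)×log₁₀(147.73/50.033)
    = 0.90405 × 0.47021 = 0.4251 m

S_c ≈ 425 mm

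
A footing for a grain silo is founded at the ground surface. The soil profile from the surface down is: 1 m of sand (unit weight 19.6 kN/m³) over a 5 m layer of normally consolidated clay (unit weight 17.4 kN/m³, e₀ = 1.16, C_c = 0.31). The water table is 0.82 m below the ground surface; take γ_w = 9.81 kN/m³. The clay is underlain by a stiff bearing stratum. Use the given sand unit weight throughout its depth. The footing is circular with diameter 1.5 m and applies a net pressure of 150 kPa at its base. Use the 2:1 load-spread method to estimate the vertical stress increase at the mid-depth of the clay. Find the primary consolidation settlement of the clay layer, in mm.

S_c ≈ 97.4 mm

Mid-depth of clay below the ground surface: z = 1 + 5/2 = 3.5 m.
Total vertical stress at mid-clay: σ_v = 19.6×1 + 17.4×2.5 = 63.1 kPa.
Pore pressure: u = 9.81×(3.5 − 0.82) = 26.291 kPa.
Initial effective stress: σ'_0 = σ_v − u = 63.1 − 26.291 = 36.809 kPa.
Stress increase at mid-clay by the 2:1 spreading method:
Δσ ≈ qD²/(D+z)² = 150×1.5²/(1.5+3.5)² = 13.5 kPa
Final effective stress: σ'_f = σ'_0 + Δσ = 36.809 + 13.5 = 50.309 kPa.
Normally consolidated clay, so the full stress increment lies on the virgin compression line:
S_c = C_c·H/(1+e₀)·log₁₀(σ'_f/σ'_0) = 0.31×5/(1+1.16)×log₁₀(50.309/36.809)
    = 0.71759 × 0.13569 = 0.09737 m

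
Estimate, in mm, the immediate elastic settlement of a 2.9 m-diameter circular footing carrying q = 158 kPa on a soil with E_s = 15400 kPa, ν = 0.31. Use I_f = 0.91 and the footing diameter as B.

Immediate (elastic) settlement: S_e = q·B·(1−ν²)/E_s · I_f.
S_e = 158 × 2.9 × (1 − 0.31²) / 15400 × 0.91
    = 158 × 2.9 × 0.9039 / 15400 × 0.91
    = 0.02447 m = 24.47 mm

S_e ≈ 24.5 mm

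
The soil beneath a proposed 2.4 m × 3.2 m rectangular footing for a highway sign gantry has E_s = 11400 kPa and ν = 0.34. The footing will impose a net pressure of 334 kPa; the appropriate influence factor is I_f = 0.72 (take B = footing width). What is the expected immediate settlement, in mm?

Immediate (elastic) settlement: S_e = q·B·(1−ν²)/E_s · I_f.
S_e = 334 × 2.4 × (1 − 0.34²) / 11400 × 0.72
    = 334 × 2.4 × 0.8844 / 11400 × 0.72
    = 0.04477 m = 44.77 mm

S_e ≈ 44.8 mm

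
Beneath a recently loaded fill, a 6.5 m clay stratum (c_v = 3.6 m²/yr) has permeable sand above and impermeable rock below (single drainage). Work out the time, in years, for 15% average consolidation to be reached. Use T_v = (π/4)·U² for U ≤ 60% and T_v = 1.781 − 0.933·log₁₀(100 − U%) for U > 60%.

Drainage path length: H_d = H = 6.5 m (single drainage).
U ≤ 60%: T_v = (π/4)·U² = (π/4)×0.15² = 0.017671.
t = T_v·H_d²/c_v = 0.017671×6.5²/3.6 = 0.2074 years.

t ≈ 0.207 years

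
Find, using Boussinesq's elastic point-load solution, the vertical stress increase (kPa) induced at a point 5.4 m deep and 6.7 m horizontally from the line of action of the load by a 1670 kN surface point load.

Δσ_z ≈ 2.66 kPa

Boussinesq vertical stress below a point load on an elastic half-space:
Δσ_z = 3P/(2πz²) · [1 + (r/z)²]^(−5/2)
r/z = 6.7/5.4 = 1.2407; [1+(r/z)²]^(−5/2) = 0.09731.
Δσ_z = 3×1670/(2π×5.4²) × 0.09731 = 27.345 × 0.09731 = 2.661 kPa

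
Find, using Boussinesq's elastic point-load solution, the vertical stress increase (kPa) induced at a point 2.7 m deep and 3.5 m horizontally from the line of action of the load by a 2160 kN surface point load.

Boussinesq vertical stress below a point load on an elastic half-space:
Δσ_z = 3P/(2πz²) · [1 + (r/z)²]^(−5/2)
r/z = 3.5/2.7 = 1.2963; [1+(r/z)²]^(−5/2) = 0.085017.
Δσ_z = 3×2160/(2π×2.7²) × 0.085017 = 141.47 × 0.085017 = 12.03 kPa

Δσ_z ≈ 12 kPa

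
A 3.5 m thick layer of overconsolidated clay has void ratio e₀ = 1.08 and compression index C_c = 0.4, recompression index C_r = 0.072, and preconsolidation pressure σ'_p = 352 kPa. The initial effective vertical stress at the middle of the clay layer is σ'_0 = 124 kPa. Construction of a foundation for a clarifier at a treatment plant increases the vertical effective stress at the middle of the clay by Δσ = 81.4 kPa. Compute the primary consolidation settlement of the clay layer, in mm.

S_c ≈ 26.6 mm

Final effective stress: σ'_f = 124 + 81.4 = 205.4 kPa.
σ'_f = 205.4 ≤ σ'_p = 352 kPa, so the clay remains overconsolidated and only the recompression index applies:
S_c = C_r·H/(1+e₀)·log₁₀(σ'_f/σ'_0) = 0.072×3.5/2.08×log₁₀(205.4/124)
    = 0.12115 × 0.21918 = 0.02655 m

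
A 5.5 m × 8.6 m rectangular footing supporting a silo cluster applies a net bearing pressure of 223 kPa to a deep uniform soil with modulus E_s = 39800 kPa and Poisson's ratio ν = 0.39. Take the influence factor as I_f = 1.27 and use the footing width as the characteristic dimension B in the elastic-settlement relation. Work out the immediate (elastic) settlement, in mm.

Immediate (elastic) settlement: S_e = q·B·(1−ν²)/E_s · I_f.
S_e = 223 × 5.5 × (1 − 0.39²) / 39800 × 1.27
    = 223 × 5.5 × 0.8479 / 39800 × 1.27
    = 0.03318 m = 33.18 mm

S_e ≈ 33.2 mm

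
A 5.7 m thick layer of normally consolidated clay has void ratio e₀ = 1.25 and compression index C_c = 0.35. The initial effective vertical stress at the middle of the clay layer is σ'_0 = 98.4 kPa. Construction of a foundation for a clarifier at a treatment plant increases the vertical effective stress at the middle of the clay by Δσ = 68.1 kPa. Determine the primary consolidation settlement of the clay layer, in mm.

S_c ≈ 203 mm

Final effective stress: σ'_f = σ'_0 + Δσ = 98.4 + 68.1 = 166.5 kPa.
Normally consolidated clay, so the full stress increment lies on the virgin compression line:
S_c = C_c·H/(1+e₀)·log₁₀(σ'_f/σ'_0) = 0.35×5.7/(1+1.25)×log₁₀(166.5/98.4)
    = 0.88667 × 0.22842 = 0.2025 m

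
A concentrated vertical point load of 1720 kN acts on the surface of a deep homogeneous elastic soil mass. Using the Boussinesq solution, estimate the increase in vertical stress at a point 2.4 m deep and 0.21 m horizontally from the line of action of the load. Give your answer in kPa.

Boussinesq vertical stress below a point load on an elastic half-space:
Δσ_z = 3P/(2πz²) · [1 + (r/z)²]^(−5/2)
r/z = 0.21/2.4 = 0.0875; [1+(r/z)²]^(−5/2) = 0.98111.
Δσ_z = 3×1720/(2π×2.4²) × 0.98111 = 142.58 × 0.98111 = 139.9 kPa

Δσ_z ≈ 140 kPa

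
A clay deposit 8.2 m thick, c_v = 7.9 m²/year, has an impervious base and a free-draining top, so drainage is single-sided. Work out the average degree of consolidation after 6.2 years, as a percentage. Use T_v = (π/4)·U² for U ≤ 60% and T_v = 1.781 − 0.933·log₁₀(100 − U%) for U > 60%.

U ≈ 86.6 %

Drainage path length: H_d = H = 8.2 m (single drainage).
T_v = c_v·t/H_d² = 7.9×6.2/8.2² = 0.72844.
T_v = 0.72844 corresponds to the U > 60% branch:
U = 1 − 10^((1.781 − T_v)/0.933)/100 = 0.8657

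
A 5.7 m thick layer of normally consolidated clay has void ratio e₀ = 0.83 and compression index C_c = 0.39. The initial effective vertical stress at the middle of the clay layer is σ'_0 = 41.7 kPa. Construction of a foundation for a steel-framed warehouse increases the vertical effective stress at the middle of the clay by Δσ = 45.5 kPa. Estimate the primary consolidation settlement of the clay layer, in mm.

Final effective stress: σ'_f = σ'_0 + Δσ = 41.7 + 45.5 = 87.2 kPa.
Normally consolidated clay, so the full stress increment lies on the virgin compression line:
S_c = C_c·H/(1+e₀)·log₁₀(σ'_f/σ'_0) = 0.39×5.7/(1+0.83)×log₁₀(87.2/41.7)
    = 1.2148 × 0.32038 = 0.3892 m

S_c ≈ 389 mm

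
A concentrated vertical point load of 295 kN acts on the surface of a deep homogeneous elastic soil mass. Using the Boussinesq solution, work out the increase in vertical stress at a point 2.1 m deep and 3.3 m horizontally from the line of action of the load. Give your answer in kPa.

Δσ_z ≈ 1.42 kPa

Boussinesq vertical stress below a point load on an elastic half-space:
Δσ_z = 3P/(2πz²) · [1 + (r/z)²]^(−5/2)
r/z = 3.3/2.1 = 1.5714; [1+(r/z)²]^(−5/2) = 0.044603.
Δσ_z = 3×295/(2π×2.1²) × 0.044603 = 31.939 × 0.044603 = 1.425 kPa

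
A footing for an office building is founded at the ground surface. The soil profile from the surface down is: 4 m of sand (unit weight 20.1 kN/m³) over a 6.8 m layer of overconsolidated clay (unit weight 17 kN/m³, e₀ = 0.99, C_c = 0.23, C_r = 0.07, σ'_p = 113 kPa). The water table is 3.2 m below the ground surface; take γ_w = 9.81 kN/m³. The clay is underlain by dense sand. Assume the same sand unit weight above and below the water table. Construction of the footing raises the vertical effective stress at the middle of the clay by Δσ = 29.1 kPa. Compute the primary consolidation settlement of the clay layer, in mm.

Mid-depth of clay below the ground surface: z = 4 + 6.8/2 = 7.4 m.
Total vertical stress at mid-clay: σ_v = 20.1×4 + 17×3.4 = 138.2 kPa.
Pore pressure: u = 9.81×(7.4 − 3.2) = 41.202 kPa.
Initial effective stress: σ'_0 = σ_v − u = 138.2 − 41.202 = 96.998 kPa.
Final effective stress: σ'_f = 96.998 + 29.1 = 126.1 kPa.
σ'_f = 126.1 > σ'_p = 113 kPa, so the stress path crosses the preconsolidation pressure — recompression up to σ'_p, then virgin compression beyond:
S_c = H/(1+e₀)·[C_r·log₁₀(σ'_p/σ'_0) + C_c·log₁₀(σ'_f/σ'_p)]
    = 6.8/1.99 × [0.07×log₁₀(113/96.998) + 0.23×log₁₀(126.1/113)]
    = 3.4171 × [0.0046421 + 0.010956] = 0.0533 m

S_c ≈ 53.3 mm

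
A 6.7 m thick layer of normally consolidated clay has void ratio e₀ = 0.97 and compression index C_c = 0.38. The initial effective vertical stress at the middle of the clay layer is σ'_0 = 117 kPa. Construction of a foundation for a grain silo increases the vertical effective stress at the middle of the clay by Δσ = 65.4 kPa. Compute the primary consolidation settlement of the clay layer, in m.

Final effective stress: σ'_f = σ'_0 + Δσ = 117 + 65.4 = 182.4 kPa.
Normally consolidated clay, so the full stress increment lies on the virgin compression line:
S_c = C_c·H/(1+e₀)·log₁₀(σ'_f/σ'_0) = 0.38×6.7/(1+0.97)×log₁₀(182.4/117)
    = 1.2924 × 0.19284 = 0.2492 m

S_c ≈ 0.249 m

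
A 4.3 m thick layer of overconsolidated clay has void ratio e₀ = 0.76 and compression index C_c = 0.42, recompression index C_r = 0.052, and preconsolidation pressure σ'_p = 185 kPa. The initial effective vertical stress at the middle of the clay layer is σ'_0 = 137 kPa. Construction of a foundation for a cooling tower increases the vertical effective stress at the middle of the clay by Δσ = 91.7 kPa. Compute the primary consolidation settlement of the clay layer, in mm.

S_c ≈ 111 mm

Final effective stress: σ'_f = 137 + 91.7 = 228.7 kPa.
σ'_f = 228.7 > σ'_p = 185 kPa, so the stress path crosses the preconsolidation pressure — recompression up to σ'_p, then virgin compression beyond:
S_c = H/(1+e₀)·[C_r·log₁₀(σ'_p/σ'_0) + C_c·log₁₀(σ'_f/σ'_p)]
    = 4.3/1.76 × [0.052×log₁₀(185/137) + 0.42×log₁₀(228.7/185)]
    = 2.4432 × [0.0067835 + 0.03868] = 0.1111 m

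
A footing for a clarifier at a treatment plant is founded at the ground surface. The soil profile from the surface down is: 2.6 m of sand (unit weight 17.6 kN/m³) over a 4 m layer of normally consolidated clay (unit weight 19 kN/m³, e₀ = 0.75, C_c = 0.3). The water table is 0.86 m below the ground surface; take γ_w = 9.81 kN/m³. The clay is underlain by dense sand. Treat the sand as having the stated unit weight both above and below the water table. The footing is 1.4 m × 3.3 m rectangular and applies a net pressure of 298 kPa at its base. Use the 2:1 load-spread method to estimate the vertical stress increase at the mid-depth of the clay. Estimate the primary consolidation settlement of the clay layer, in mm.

Mid-depth of clay below the ground surface: z = 2.6 + 4/2 = 4.6 m.
Total vertical stress at mid-clay: σ_v = 17.6×2.6 + 19×2 = 83.76 kPa.
Pore pressure: u = 9.81×(4.6 − 0.86) = 36.689 kPa.
Initial effective stress: σ'_0 = σ_v − u = 83.76 − 36.689 = 47.071 kPa.
Stress increase at mid-clay by the 2:1 spreading method:
Δσ = qBL/((B+z)(L+z)) = 298×1.4×3.3/((1.4+4.6)(3.3+4.6)) = 29.046 kPa
Final effective stress: σ'_f = σ'_0 + Δσ = 47.071 + 29.046 = 76.117 kPa.
Normally consolidated clay, so the full stress increment lies on the virgin compression line:
S_c = C_c·H/(1+e₀)·log₁₀(σ'_f/σ'_0) = 0.3×4/(1+0.75)×log₁₀(76.117/47.071)
    = 0.68571 × 0.20873 = 0.1431 m

S_c ≈ 143 mm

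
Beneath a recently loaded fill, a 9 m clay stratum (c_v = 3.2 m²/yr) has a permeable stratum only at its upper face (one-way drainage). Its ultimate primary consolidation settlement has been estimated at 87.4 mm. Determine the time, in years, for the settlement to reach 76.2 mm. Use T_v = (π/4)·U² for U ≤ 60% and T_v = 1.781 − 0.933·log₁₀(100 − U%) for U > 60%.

t ≈ 18.9 years

Drainage path length: H_d = H = 9 m (single drainage).
U = S(t)/S_ult = 76.2/87.4 = 0.8719.
U > 60%: T_v = 1.781 − 0.933·log₁₀(100 − 87.185) = 0.74751.
t = T_v·H_d²/c_v = 0.74751×9²/3.2 = 18.92 years.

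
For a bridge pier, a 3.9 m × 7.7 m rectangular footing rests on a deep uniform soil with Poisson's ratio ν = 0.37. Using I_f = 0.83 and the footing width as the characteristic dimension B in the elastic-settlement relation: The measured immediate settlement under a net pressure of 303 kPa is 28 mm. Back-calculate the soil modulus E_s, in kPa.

E_s ≈ 30200 kPa

S_e = q·B·(1−ν²)/E_s · I_f  ⇒  E_s = q·B·(1−ν²)·I_f / S_e.
E_s = 303 × 3.9 × 0.8631 × 0.83 / 0.028 = 30230 kPa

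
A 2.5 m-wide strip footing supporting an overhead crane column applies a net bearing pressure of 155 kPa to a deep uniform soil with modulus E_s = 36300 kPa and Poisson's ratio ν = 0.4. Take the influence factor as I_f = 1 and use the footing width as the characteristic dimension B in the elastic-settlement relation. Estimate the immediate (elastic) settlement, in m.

Immediate (elastic) settlement: S_e = q·B·(1−ν²)/E_s · I_f.
S_e = 155 × 2.5 × (1 − 0.4²) / 36300 × 1
    = 155 × 2.5 × 0.84 / 36300 × 1
    = 0.008967 m

S_e ≈ 0.00897 m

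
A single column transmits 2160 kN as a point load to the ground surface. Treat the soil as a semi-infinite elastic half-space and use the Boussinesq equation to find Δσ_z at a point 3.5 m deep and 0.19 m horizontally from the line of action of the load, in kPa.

Δσ_z ≈ 83.6 kPa

Boussinesq vertical stress below a point load on an elastic half-space:
Δσ_z = 3P/(2πz²) · [1 + (r/z)²]^(−5/2)
r/z = 0.19/3.5 = 0.054286; [1+(r/z)²]^(−5/2) = 0.99267.
Δσ_z = 3×2160/(2π×3.5²) × 0.99267 = 84.19 × 0.99267 = 83.57 kPa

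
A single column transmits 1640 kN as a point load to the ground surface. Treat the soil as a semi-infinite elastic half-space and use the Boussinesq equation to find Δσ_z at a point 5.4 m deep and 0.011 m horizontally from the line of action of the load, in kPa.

Δσ_z ≈ 26.9 kPa

Boussinesq vertical stress below a point load on an elastic half-space:
Δσ_z = 3P/(2πz²) · [1 + (r/z)²]^(−5/2)
r/z = 0.011/5.4 = 0.002037; [1+(r/z)²]^(−5/2) = 0.99999.
Δσ_z = 3×1640/(2π×5.4²) × 0.99999 = 26.853 × 0.99999 = 26.85 kPa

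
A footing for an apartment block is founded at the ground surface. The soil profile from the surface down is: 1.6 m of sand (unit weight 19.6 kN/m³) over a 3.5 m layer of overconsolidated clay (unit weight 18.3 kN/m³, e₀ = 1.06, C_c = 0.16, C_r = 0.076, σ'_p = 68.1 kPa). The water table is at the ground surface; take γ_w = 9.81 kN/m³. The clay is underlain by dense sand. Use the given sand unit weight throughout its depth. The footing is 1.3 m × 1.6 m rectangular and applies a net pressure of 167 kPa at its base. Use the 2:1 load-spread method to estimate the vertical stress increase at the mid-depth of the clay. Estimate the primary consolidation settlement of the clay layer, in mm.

S_c ≈ 22.5 mm

Mid-depth of clay below the ground surface: z = 1.6 + 3.5/2 = 3.35 m.
Total vertical stress at mid-clay: σ_v = 19.6×1.6 + 18.3×1.75 = 63.385 kPa.
Pore pressure: u = 9.81×(3.35 − 0) = 32.864 kPa.
Initial effective stress: σ'_0 = σ_v − u = 63.385 − 32.864 = 30.521 kPa.
Stress increase at mid-clay by the 2:1 spreading method:
Δσ = qBL/((B+z)(L+z)) = 167×1.3×1.6/((1.3+3.35)(1.6+3.35)) = 15.091 kPa
Final effective stress: σ'_f = 30.521 + 15.091 = 45.612 kPa.
σ'_f = 45.612 ≤ σ'_p = 68.1 kPa, so the clay remains overconsolidated and only the recompression index applies:
S_c = C_r·H/(1+e₀)·log₁₀(σ'_f/σ'_0) = 0.076×3.5/2.06×log₁₀(45.612/30.521)
    = 0.12912 × 0.17448 = 0.02253 m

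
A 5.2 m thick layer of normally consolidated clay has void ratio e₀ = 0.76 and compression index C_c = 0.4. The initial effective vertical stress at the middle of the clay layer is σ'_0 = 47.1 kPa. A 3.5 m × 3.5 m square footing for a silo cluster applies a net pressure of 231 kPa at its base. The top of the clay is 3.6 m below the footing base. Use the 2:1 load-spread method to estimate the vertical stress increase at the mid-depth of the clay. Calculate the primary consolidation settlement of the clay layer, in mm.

Mid-depth of clay below the footing base: z = 3.6 + 5.2/2 = 6.2 m.
Stress increase at mid-clay by the 2:1 spreading method:
Δσ = qBL/((B+z)(L+z)) = 231×3.5×3.5/((3.5+6.2)(3.5+6.2)) = 30.075 kPa
Final effective stress: σ'_f = σ'_0 + Δσ = 47.1 + 30.075 = 77.175 kPa.
Normally consolidated clay, so the full stress increment lies on the virgin compression line:
S_c = C_c·H/(1+e₀)·log₁₀(σ'_f/σ'_0) = 0.4×5.2/(1+0.76)×log₁₀(77.175/47.1)
    = 1.1818 × 0.21446 = 0.2534 m

S_c ≈ 253 mm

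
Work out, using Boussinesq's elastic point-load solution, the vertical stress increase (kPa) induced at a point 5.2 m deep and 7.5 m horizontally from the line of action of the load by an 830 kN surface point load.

Δσ_z ≈ 0.88 kPa

Boussinesq vertical stress below a point load on an elastic half-space:
Δσ_z = 3P/(2πz²) · [1 + (r/z)²]^(−5/2)
r/z = 7.5/5.2 = 1.4423; [1+(r/z)²]^(−5/2) = 0.060053.
Δσ_z = 3×830/(2π×5.2²) × 0.060053 = 14.656 × 0.060053 = 0.8801 kPa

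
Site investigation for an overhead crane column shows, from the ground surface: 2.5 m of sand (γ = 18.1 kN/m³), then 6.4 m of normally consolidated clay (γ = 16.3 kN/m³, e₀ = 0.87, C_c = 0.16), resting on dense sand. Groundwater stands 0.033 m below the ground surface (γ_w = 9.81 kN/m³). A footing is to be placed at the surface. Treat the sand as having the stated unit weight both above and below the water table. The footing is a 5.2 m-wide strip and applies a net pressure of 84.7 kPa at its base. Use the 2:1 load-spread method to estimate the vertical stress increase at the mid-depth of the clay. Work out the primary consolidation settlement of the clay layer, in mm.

Mid-depth of clay below the ground surface: z = 2.5 + 6.4/2 = 5.7 m.
Total vertical stress at mid-clay: σ_v = 18.1×2.5 + 16.3×3.2 = 97.41 kPa.
Pore pressure: u = 9.81×(5.7 − 0.033) = 55.593 kPa.
Initial effective stress: σ'_0 = σ_v − u = 97.41 − 55.593 = 41.817 kPa.
Stress increase at mid-clay by the 2:1 spreading method:
Δσ = qB/(B+z) = 84.7×5.2/(5.2+5.7) = 40.407 kPa
Final effective stress: σ'_f = σ'_0 + Δσ = 41.817 + 40.407 = 82.224 kPa.
Normally consolidated clay, so the full stress increment lies on the virgin compression line:
S_c = C_c·H/(1+e₀)·log₁₀(σ'_f/σ'_0) = 0.16×6.4/(1+0.87)×log₁₀(82.224/41.817)
    = 0.54759 × 0.29365 = 0.1608 m

S_c ≈ 161 mm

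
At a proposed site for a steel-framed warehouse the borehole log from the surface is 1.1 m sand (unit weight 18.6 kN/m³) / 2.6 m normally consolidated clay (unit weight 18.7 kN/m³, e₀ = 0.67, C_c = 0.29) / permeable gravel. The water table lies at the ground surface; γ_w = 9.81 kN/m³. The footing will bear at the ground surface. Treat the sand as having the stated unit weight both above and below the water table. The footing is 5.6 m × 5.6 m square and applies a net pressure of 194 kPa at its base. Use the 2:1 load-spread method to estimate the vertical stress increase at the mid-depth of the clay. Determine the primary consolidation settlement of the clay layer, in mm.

Mid-depth of clay below the ground surface: z = 1.1 + 2.6/2 = 2.4 m.
Total vertical stress at mid-clay: σ_v = 18.6×1.1 + 18.7×1.3 = 44.77 kPa.
Pore pressure: u = 9.81×(2.4 − 0) = 23.544 kPa.
Initial effective stress: σ'_0 = σ_v − u = 44.77 − 23.544 = 21.226 kPa.
Stress increase at mid-clay by the 2:1 spreading method:
Δσ = qBL/((B+z)(L+z)) = 194×5.6×5.6/((5.6+2.4)(5.6+2.4)) = 95.06 kPa
Final effective stress: σ'_f = σ'_0 + Δσ = 21.226 + 95.06 = 116.29 kPa.
Normally consolidated clay, so the full stress increment lies on the virgin compression line:
S_c = C_c·H/(1+e₀)·log₁₀(σ'_f/σ'_0) = 0.29×2.6/(1+0.67)×log₁₀(116.29/21.226)
    = 0.4515 × 0.73867 = 0.3335 m

S_c ≈ 334 mm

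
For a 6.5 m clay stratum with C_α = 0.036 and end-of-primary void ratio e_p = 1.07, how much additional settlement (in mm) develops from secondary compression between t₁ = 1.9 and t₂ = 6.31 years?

Secondary compression: S_s = C_α·H/(1+e_p)·log₁₀(t₂/t₁)
S_s = 0.036×6.5/(1+1.07)×log₁₀(6.31/1.9)
    = 0.113 × 0.5213 = 0.05893 m

S_s ≈ 58.9 mm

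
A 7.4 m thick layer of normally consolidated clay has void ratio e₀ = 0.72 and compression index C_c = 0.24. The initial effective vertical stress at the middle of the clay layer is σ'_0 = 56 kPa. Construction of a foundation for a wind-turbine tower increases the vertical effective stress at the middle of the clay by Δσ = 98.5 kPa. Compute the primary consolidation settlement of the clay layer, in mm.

S_c ≈ 455 mm

Final effective stress: σ'_f = σ'_0 + Δσ = 56 + 98.5 = 154.5 kPa.
Normally consolidated clay, so the full stress increment lies on the virgin compression line:
S_c = C_c·H/(1+e₀)·log₁₀(σ'_f/σ'_0) = 0.24×7.4/(1+0.72)×log₁₀(154.5/56)
    = 1.0326 × 0.44074 = 0.4551 m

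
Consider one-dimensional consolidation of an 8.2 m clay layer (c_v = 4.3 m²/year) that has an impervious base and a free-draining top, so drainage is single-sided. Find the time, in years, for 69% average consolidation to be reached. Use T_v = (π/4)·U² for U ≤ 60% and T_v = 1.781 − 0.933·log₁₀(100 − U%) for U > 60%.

t ≈ 6.09 years

Drainage path length: H_d = H = 8.2 m (single drainage).
U > 60%: T_v = 1.781 − 0.933·log₁₀(100 − 69) = 0.38956.
t = T_v·H_d²/c_v = 0.38956×8.2²/4.3 = 6.092 years.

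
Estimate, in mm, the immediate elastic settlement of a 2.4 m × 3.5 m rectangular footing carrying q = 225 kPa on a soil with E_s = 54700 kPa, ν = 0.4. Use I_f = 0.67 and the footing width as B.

Immediate (elastic) settlement: S_e = q·B·(1−ν²)/E_s · I_f.
S_e = 225 × 2.4 × (1 − 0.4²) / 54700 × 0.67
    = 225 × 2.4 × 0.84 / 54700 × 0.67
    = 0.005556 m = 5.556 mm

S_e ≈ 5.56 mm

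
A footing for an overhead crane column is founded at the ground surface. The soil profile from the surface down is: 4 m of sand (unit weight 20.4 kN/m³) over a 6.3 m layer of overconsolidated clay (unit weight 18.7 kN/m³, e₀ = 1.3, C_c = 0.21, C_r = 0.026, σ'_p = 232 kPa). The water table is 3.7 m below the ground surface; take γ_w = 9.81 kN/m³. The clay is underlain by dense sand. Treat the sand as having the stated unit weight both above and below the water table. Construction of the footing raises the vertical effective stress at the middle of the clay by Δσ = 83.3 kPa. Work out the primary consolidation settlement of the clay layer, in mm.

S_c ≈ 17.9 mm

Mid-depth of clay below the ground surface: z = 4 + 6.3/2 = 7.15 m.
Total vertical stress at mid-clay: σ_v = 20.4×4 + 18.7×3.15 = 140.5 kPa.
Pore pressure: u = 9.81×(7.15 − 3.7) = 33.845 kPa.
Initial effective stress: σ'_0 = σ_v − u = 140.5 − 33.845 = 106.66 kPa.
Final effective stress: σ'_f = 106.66 + 83.3 = 189.96 kPa.
σ'_f = 189.96 ≤ σ'_p = 232 kPa, so the clay remains overconsolidated and only the recompression index applies:
S_c = C_r·H/(1+e₀)·log₁₀(σ'_f/σ'_0) = 0.026×6.3/2.3×log₁₀(189.96/106.66)
    = 0.071217 × 0.25066 = 0.01785 m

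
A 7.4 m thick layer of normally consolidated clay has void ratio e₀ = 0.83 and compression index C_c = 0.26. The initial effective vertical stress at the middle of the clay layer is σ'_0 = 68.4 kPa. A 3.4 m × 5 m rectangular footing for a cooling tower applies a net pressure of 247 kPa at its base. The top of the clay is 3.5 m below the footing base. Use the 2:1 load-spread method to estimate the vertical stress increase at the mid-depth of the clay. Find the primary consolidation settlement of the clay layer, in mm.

S_c ≈ 177 mm

Mid-depth of clay below the footing base: z = 3.5 + 7.4/2 = 7.2 m.
Stress increase at mid-clay by the 2:1 spreading method:
Δσ = qBL/((B+z)(L+z)) = 247×3.4×5/((3.4+7.2)(5+7.2)) = 32.47 kPa
Final effective stress: σ'_f = σ'_0 + Δσ = 68.4 + 32.47 = 100.87 kPa.
Normally consolidated clay, so the full stress increment lies on the virgin compression line:
S_c = C_c·H/(1+e₀)·log₁₀(σ'_f/σ'_0) = 0.26×7.4/(1+0.83)×log₁₀(100.87/68.4)
    = 1.0514 × 0.16871 = 0.1774 m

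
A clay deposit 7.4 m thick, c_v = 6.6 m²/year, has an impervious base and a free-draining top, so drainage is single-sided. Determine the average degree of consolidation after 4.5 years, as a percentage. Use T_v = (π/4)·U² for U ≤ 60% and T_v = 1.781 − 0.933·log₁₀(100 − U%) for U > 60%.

Drainage path length: H_d = H = 7.4 m (single drainage).
T_v = c_v·t/H_d² = 6.6×4.5/7.4² = 0.54237.
T_v = 0.54237 corresponds to the U > 60% branch:
U = 1 − 10^((1.781 − T_v)/0.933)/100 = 0.7874

U ≈ 78.7 %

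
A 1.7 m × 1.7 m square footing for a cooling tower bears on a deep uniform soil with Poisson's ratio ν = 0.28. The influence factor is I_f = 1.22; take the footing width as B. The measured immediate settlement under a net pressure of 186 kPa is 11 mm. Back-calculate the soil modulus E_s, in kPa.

S_e = q·B·(1−ν²)/E_s · I_f  ⇒  E_s = q·B·(1−ν²)·I_f / S_e.
E_s = 186 × 1.7 × 0.9216 × 1.22 / 0.011 = 32320 kPa

E_s ≈ 32300 kPa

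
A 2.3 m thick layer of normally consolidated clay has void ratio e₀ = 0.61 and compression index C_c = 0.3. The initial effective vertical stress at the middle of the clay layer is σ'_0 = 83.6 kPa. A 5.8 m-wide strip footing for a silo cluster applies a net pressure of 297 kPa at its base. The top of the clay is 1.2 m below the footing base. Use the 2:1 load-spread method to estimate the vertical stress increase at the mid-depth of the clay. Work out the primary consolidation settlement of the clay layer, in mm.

Mid-depth of clay below the footing base: z = 1.2 + 2.3/2 = 2.35 m.
Stress increase at mid-clay by the 2:1 spreading method:
Δσ = qB/(B+z) = 297×5.8/(5.8+2.35) = 211.36 kPa
Final effective stress: σ'_f = σ'_0 + Δσ = 83.6 + 211.36 = 294.96 kPa.
Normally consolidated clay, so the full stress increment lies on the virgin compression line:
S_c = C_c·H/(1+e₀)·log₁₀(σ'_f/σ'_0) = 0.3×2.3/(1+0.61)×log₁₀(294.96/83.6)
    = 0.42857 × 0.54756 = 0.2347 m

S_c ≈ 235 mm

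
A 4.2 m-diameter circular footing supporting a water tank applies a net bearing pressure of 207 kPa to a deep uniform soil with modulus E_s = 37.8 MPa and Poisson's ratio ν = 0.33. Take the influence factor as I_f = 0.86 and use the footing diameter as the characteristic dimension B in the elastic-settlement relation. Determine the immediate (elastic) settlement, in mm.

Immediate (elastic) settlement: S_e = q·B·(1−ν²)/E_s · I_f.
E_s = 37.8 MPa = 37800 kPa.
S_e = 207 × 4.2 × (1 − 0.33²) / 37800 × 0.86
    = 207 × 4.2 × 0.8911 / 37800 × 0.86
    = 0.01763 m = 17.63 mm

S_e ≈ 17.6 mm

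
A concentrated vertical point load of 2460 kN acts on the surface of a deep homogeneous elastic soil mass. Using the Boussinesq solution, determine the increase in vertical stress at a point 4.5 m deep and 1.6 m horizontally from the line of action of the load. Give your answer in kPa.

Boussinesq vertical stress below a point load on an elastic half-space:
Δσ_z = 3P/(2πz²) · [1 + (r/z)²]^(−5/2)
r/z = 1.6/4.5 = 0.35556; [1+(r/z)²]^(−5/2) = 0.74259.
Δσ_z = 3×2460/(2π×4.5²) × 0.74259 = 58.003 × 0.74259 = 43.07 kPa

Δσ_z ≈ 43.1 kPa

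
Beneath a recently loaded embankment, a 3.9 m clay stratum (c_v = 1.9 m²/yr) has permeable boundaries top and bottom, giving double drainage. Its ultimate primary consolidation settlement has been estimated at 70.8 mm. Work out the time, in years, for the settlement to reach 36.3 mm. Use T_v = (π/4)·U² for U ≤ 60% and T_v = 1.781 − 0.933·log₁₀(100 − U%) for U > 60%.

t ≈ 0.413 years

Drainage path length: H_d = H/2 = 1.95 m (double drainage).
U = S(t)/S_ult = 36.3/70.8 = 0.5127.
U ≤ 60%: T_v = (π/4)·U² = (π/4)×0.51271² = 0.20646.
t = T_v·H_d²/c_v = 0.20646×1.95²/1.9 = 0.4132 years.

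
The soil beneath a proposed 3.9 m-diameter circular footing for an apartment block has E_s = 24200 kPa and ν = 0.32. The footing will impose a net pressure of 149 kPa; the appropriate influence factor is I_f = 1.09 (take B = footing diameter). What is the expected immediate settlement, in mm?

S_e ≈ 23.5 mm

Immediate (elastic) settlement: S_e = q·B·(1−ν²)/E_s · I_f.
S_e = 149 × 3.9 × (1 − 0.32²) / 24200 × 1.09
    = 149 × 3.9 × 0.8976 / 24200 × 1.09
    = 0.02349 m = 23.49 mm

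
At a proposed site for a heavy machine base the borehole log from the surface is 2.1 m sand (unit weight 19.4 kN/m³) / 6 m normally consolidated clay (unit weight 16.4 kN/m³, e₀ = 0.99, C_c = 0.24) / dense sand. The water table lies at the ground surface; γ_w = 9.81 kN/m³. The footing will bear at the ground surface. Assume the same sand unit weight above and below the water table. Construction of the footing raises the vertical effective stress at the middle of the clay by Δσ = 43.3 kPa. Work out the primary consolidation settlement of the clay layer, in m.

S_c ≈ 0.231 m

Mid-depth of clay below the ground surface: z = 2.1 + 6/2 = 5.1 m.
Total vertical stress at mid-clay: σ_v = 19.4×2.1 + 16.4×3 = 89.94 kPa.
Pore pressure: u = 9.81×(5.1 − 0) = 50.031 kPa.
Initial effective stress: σ'_0 = σ_v − u = 89.94 − 50.031 = 39.909 kPa.
Final effective stress: σ'_f = σ'_0 + Δσ = 39.909 + 43.3 = 83.209 kPa.
Normally consolidated clay, so the full stress increment lies on the virgin compression line:
S_c = C_c·H/(1+e₀)·log₁₀(σ'_f/σ'_0) = 0.24×6/(1+0.99)×log₁₀(83.209/39.909)
    = 0.72362 × 0.3191 = 0.2309 m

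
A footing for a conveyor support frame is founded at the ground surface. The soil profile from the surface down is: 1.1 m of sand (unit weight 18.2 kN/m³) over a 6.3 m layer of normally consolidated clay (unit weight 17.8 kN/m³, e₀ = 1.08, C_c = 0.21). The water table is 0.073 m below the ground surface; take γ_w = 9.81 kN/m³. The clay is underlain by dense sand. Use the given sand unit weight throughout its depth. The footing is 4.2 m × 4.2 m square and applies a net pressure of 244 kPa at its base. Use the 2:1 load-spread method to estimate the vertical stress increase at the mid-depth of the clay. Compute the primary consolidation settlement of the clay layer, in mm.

Mid-depth of clay below the ground surface: z = 1.1 + 6.3/2 = 4.25 m.
Total vertical stress at mid-clay: σ_v = 18.2×1.1 + 17.8×3.15 = 76.09 kPa.
Pore pressure: u = 9.81×(4.25 − 0.073) = 40.976 kPa.
Initial effective stress: σ'_0 = σ_v − u = 76.09 − 40.976 = 35.114 kPa.
Stress increase at mid-clay by the 2:1 spreading method:
Δσ = qBL/((B+z)(L+z)) = 244×4.2×4.2/((4.2+4.25)(4.2+4.25)) = 60.28 kPa
Final effective stress: σ'_f = σ'_0 + Δσ = 35.114 + 60.28 = 95.394 kPa.
Normally consolidated clay, so the full stress increment lies on the virgin compression line:
S_c = C_c·H/(1+e₀)·log₁₀(σ'_f/σ'_0) = 0.21×6.3/(1+1.08)×log₁₀(95.394/35.114)
    = 0.63606 × 0.43404 = 0.2761 m

S_c ≈ 276 mm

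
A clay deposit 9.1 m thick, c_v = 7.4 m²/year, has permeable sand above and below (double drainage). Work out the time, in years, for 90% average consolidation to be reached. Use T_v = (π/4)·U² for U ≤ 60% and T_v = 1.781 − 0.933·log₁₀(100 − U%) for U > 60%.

t ≈ 2.37 years

Drainage path length: H_d = H/2 = 4.55 m (double drainage).
U > 60%: T_v = 1.781 − 0.933·log₁₀(100 − 90) = 0.848.
t = T_v·H_d²/c_v = 0.848×4.55²/7.4 = 2.372 years.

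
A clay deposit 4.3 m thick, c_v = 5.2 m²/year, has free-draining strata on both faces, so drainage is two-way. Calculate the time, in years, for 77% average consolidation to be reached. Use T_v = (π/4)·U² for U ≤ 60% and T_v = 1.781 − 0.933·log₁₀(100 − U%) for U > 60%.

Drainage path length: H_d = H/2 = 2.15 m (double drainage).
U > 60%: T_v = 1.781 − 0.933·log₁₀(100 − 77) = 0.51051.
t = T_v·H_d²/c_v = 0.51051×2.15²/5.2 = 0.4538 years.

t ≈ 0.454 years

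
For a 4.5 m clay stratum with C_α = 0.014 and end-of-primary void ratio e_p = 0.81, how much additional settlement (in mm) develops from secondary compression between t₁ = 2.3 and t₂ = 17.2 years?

S_s ≈ 30.4 mm

Secondary compression: S_s = C_α·H/(1+e_p)·log₁₀(t₂/t₁)
S_s = 0.014×4.5/(1+0.81)×log₁₀(17.2/2.3)
    = 0.03481 × 0.8738 = 0.03041 m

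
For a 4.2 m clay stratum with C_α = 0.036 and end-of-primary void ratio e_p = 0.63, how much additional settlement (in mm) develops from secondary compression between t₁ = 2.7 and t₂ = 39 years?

Secondary compression: S_s = C_α·H/(1+e_p)·log₁₀(t₂/t₁)
S_s = 0.036×4.2/(1+0.63)×log₁₀(39/2.7)
    = 0.09276 × 1.16 = 0.1076 m

S_s ≈ 108 mm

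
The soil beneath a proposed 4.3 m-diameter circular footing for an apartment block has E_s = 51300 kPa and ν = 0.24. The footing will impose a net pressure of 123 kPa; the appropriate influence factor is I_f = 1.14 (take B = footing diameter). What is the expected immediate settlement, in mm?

S_e ≈ 11.1 mm

Immediate (elastic) settlement: S_e = q·B·(1−ν²)/E_s · I_f.
S_e = 123 × 4.3 × (1 − 0.24²) / 51300 × 1.14
    = 123 × 4.3 × 0.9424 / 51300 × 1.14
    = 0.01108 m = 11.08 mm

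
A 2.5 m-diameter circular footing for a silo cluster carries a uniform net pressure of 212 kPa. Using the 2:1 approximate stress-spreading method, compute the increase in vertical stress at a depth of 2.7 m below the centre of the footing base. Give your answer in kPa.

Δσ_z ≈ 49 kPa

By the 2:1 method the load spreads at 1 horizontal : 2 vertical, so at depth z the loaded area has grown by z in each plan dimension:
Δσ ≈ qD²/(D+z)² = 212×2.5²/(2.5+2.7)² = 49.001 kPa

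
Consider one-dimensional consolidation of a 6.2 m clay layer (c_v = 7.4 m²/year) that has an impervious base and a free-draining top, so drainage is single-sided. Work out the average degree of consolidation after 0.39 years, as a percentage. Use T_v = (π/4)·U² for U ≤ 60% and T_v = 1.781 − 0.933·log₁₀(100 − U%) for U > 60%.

U ≈ 30.9 %

Drainage path length: H_d = H = 6.2 m (single drainage).
T_v = c_v·t/H_d² = 7.4×0.39/6.2² = 0.075078.
T_v = 0.075078 corresponds to the U ≤ 60% branch:
U = √(4T_v/π) = 0.3092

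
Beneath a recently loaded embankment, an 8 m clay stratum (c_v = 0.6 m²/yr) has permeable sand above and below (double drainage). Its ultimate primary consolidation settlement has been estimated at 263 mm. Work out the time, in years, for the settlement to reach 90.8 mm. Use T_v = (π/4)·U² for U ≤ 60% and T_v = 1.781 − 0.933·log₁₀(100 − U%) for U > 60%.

t ≈ 2.5 years

Drainage path length: H_d = H/2 = 4 m (double drainage).
U = S(t)/S_ult = 90.8/263 = 0.3452.
U ≤ 60%: T_v = (π/4)·U² = (π/4)×0.34525² = 0.093616.
t = T_v·H_d²/c_v = 0.093616×4²/0.6 = 2.496 years.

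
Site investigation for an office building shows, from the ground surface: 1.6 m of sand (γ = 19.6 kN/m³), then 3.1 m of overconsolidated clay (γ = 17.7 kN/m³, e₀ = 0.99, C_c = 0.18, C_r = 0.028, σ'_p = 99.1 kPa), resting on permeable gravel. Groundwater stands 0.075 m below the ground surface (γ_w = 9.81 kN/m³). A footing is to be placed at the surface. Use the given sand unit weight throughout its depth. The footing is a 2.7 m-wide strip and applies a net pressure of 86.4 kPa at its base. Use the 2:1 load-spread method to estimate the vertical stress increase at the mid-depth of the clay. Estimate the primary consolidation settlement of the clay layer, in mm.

Mid-depth of clay below the ground surface: z = 1.6 + 3.1/2 = 3.15 m.
Total vertical stress at mid-clay: σ_v = 19.6×1.6 + 17.7×1.55 = 58.795 kPa.
Pore pressure: u = 9.81×(3.15 − 0.075) = 30.166 kPa.
Initial effective stress: σ'_0 = σ_v − u = 58.795 − 30.166 = 28.629 kPa.
Stress increase at mid-clay by the 2:1 spreading method:
Δσ = qB/(B+z) = 86.4×2.7/(2.7+3.15) = 39.877 kPa
Final effective stress: σ'_f = 28.629 + 39.877 = 68.506 kPa.
σ'_f = 68.506 ≤ σ'_p = 99.1 kPa, so the clay remains overconsolidated and only the recompression index applies:
S_c = C_r·H/(1+e₀)·log₁₀(σ'_f/σ'_0) = 0.028×3.1/1.99×log₁₀(68.506/28.629)
    = 0.043618 × 0.37892 = 0.01653 m

S_c ≈ 16.5 mm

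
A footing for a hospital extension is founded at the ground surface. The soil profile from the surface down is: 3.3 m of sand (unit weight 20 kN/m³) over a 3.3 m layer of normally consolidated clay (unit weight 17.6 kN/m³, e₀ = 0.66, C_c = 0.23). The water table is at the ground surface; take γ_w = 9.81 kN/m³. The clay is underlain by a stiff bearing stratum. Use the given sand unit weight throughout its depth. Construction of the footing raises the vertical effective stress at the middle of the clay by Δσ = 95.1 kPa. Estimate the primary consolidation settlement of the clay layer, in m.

S_c ≈ 0.221 m

Mid-depth of clay below the ground surface: z = 3.3 + 3.3/2 = 4.95 m.
Total vertical stress at mid-clay: σ_v = 20×3.3 + 17.6×1.65 = 95.04 kPa.
Pore pressure: u = 9.81×(4.95 − 0) = 48.56 kPa.
Initial effective stress: σ'_0 = σ_v − u = 95.04 − 48.56 = 46.48 kPa.
Final effective stress: σ'_f = σ'_0 + Δσ = 46.48 + 95.1 = 141.58 kPa.
Normally consolidated clay, so the full stress increment lies on the virgin compression line:
S_c = C_c·H/(1+e₀)·log₁₀(σ'_f/σ'_0) = 0.23×3.3/(1+0.66)×log₁₀(141.58/46.48)
    = 0.45723 × 0.48374 = 0.2212 m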